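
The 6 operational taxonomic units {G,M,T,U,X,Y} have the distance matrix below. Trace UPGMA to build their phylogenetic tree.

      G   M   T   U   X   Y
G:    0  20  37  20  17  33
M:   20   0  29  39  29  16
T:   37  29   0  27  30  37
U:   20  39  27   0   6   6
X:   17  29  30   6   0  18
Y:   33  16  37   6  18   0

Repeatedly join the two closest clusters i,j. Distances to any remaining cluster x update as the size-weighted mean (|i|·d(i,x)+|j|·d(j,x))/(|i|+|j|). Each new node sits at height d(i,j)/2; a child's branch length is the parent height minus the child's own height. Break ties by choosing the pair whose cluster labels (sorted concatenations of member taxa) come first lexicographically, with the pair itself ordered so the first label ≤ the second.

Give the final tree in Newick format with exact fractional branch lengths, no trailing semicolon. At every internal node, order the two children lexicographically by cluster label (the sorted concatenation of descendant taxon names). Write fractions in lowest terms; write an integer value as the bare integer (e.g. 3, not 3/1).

1. join U+X (d=6) ⇒ UX; edges |U|=3, |X|=3
  updated: d(G,UX)=37/2, d(M,UX)=34, d(T,UX)=57/2, d(UX,Y)=12
2. join UX+Y (d=12) ⇒ UXY; edges |UX|=3, |Y|=6
  updated: d(G,UXY)=70/3, d(M,UXY)=28, d(T,UXY)=94/3
3. join G+M (d=20) ⇒ GM; edges |G|=10, |M|=10
  updated: d(GM,T)=33, d(GM,UXY)=77/3
4. join GM+UXY (d=77/3) ⇒ GMUXY; edges |GM|=17/6, |UXY|=41/6
  updated: d(GMUXY,T)=32
5. join GMUXY+T (d=32) ⇒ GMTUXY; edges |GMUXY|=19/6, |T|=16
final tree: (((G:10,M:10):17/6,((U:3,X:3):3,Y:6):41/6):19/6,T:16)
total length: 383/6

(((G:10,M:10):17/6,((U:3,X:3):3,Y:6):41/6):19/6,T:16)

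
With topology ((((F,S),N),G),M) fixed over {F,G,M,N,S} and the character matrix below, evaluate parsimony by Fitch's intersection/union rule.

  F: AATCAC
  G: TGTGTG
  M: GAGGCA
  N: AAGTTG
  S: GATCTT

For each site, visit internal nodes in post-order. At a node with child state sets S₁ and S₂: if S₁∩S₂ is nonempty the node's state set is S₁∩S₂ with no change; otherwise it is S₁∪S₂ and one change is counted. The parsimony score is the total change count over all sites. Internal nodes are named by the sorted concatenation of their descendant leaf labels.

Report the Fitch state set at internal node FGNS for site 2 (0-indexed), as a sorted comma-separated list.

site 0, node FS: F={A} ∪ S={G} → {A,G} (+1)
site 0, node FNS: FS={A,G} ∩ N={A} → {A} (+0)
site 0, node FGNS: FNS={A} ∪ G={T} → {A,T} (+1)
site 0, node FGMNS: FGNS={A,T} ∪ M={G} → {A,G,T} (+1)
site 1, node FS: F={A} ∩ S={A} → {A} (+0)
site 1, node FNS: FS={A} ∩ N={A} → {A} (+0)
site 1, node FGNS: FNS={A} ∪ G={G} → {A,G} (+1)
site 1, node FGMNS: FGNS={A,G} ∩ M={A} → {A} (+0)
site 2, node FS: F={T} ∩ S={T} → {T} (+0)
site 2, node FNS: FS={T} ∪ N={G} → {G,T} (+1)
site 2, node FGNS: FNS={G,T} ∩ G={T} → {T} (+0)
site 2, node FGMNS: FGNS={T} ∪ M={G} → {G,T} (+1)
site 3, node FS: F={C} ∩ S={C} → {C} (+0)
site 3, node FNS: FS={C} ∪ N={T} → {C,T} (+1)
site 3, node FGNS: FNS={C,T} ∪ G={G} → {C,G,T} (+1)
site 3, node FGMNS: FGNS={C,G,T} ∩ M={G} → {G} (+0)
site 4, node FS: F={A} ∪ S={T} → {A,T} (+1)
site 4, node FNS: FS={A,T} ∩ N={T} → {T} (+0)
site 4, node FGNS: FNS={T} ∩ G={T} → {T} (+0)
site 4, node FGMNS: FGNS={T} ∪ M={C} → {C,T} (+1)
site 5, node FS: F={C} ∪ S={T} → {C,T} (+1)
site 5, node FNS: FS={C,T} ∪ N={G} → {C,G,T} (+1)
site 5, node FGNS: FNS={C,G,T} ∩ G={G} → {G} (+0)
site 5, node FGMNS: FGNS={G} ∪ M={A} → {A,G} (+1)
per-site changes: [3, 1, 2, 2, 2, 3]; total = 13

T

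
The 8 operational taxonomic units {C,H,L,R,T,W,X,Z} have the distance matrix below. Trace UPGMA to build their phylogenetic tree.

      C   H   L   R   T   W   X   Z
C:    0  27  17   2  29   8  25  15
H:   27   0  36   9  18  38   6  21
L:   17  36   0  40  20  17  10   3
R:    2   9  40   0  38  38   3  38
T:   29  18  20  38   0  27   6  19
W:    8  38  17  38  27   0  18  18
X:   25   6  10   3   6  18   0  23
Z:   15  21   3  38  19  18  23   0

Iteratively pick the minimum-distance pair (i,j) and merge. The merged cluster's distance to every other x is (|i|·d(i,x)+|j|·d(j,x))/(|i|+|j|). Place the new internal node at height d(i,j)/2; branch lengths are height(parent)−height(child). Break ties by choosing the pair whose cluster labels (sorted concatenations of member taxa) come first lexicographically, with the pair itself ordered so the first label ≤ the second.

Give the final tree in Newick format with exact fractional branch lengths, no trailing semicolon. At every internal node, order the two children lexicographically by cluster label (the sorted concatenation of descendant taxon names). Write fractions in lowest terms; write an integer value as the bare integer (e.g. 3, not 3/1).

iteration 1: select C,R (d=2); attach at lengths (1, 1); label the merged cluster CR
  updated: d(CR,H)=18, d(CR,L)=57/2, d(CR,T)=67/2, d(CR,W)=23, d(CR,X)=14, d(CR,Z)=53/2
iteration 2: select L,Z (d=3); attach at lengths (3/2, 3/2); label the merged cluster LZ
  updated: d(CR,LZ)=55/2, d(H,LZ)=57/2, d(LZ,T)=39/2, d(LZ,W)=35/2, d(LZ,X)=33/2
iteration 3: select H,X (d=6); attach at lengths (3, 3); label the merged cluster HX
  updated: d(CR,HX)=16, d(HX,LZ)=45/2, d(HX,T)=12, d(HX,W)=28
iteration 4: select HX,T (d=12); attach at lengths (3, 6); label the merged cluster HTX
  updated: d(CR,HTX)=131/6, d(HTX,LZ)=43/2, d(HTX,W)=83/3
iteration 5: select LZ,W (d=35/2); attach at lengths (29/4, 35/4); label the merged cluster LWZ
  updated: d(CR,LWZ)=26, d(HTX,LWZ)=212/9
iteration 6: select CR,HTX (d=131/6); attach at lengths (119/12, 59/12); label the merged cluster CHRTX
  updated: d(CHRTX,LWZ)=368/15
iteration 7: select CHRTX,LWZ (d=368/15); attach at lengths (27/20, 211/60); label the merged cluster CHLRTWXZ
final tree: (((C:1,R:1):119/12,((H:3,X:3):3,T:6):59/12):27/20,((L:3/2,Z:3/2):29/4,W:35/4):211/60)
total length: 557/10

(((C:1,R:1):119/12,((H:3,X:3):3,T:6):59/12):27/20,((L:3/2,Z:3/2):29/4,W:35/4):211/60)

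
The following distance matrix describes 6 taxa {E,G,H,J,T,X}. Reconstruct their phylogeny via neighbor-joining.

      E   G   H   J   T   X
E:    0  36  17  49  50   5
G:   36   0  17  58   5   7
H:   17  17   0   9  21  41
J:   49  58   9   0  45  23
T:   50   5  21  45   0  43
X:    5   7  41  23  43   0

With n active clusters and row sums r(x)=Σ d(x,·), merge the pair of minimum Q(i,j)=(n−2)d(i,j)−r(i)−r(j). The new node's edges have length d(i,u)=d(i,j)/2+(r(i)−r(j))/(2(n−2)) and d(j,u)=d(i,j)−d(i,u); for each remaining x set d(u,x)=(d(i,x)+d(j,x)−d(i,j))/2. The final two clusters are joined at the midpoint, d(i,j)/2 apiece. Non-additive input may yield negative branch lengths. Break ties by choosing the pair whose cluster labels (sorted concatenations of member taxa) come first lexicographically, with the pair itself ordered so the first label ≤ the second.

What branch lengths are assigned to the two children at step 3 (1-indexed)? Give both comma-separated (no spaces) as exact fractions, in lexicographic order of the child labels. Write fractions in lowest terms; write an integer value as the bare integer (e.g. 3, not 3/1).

105/8,127/8

iteration 1: select G,T (d=5, Q=-267); attach at lengths (-21/8, 61/8); label the merged cluster GT
  updated: d(E,GT)=81/2, d(GT,H)=33/2, d(GT,J)=49, d(GT,X)=45/2
iteration 2: select E,X (d=5, Q=-188); attach at lengths (35/6, -5/6); label the merged cluster EX
  updated: d(EX,GT)=29, d(EX,H)=53/2, d(EX,J)=67/2
iteration 3: select EX,GT (d=29, Q=-251/2); attach at lengths (105/8, 127/8); label the merged cluster EGTX
  updated: d(EGTX,H)=7, d(EGTX,J)=107/4
iteration 4: select EGTX,H (d=7, Q=-171/4); attach at lengths (99/8, -43/8); label the merged cluster EGHTX
  updated: d(EGHTX,J)=115/8
iteration 5: select EGHTX,J (d=115/8); attach at lengths (115/16, 115/16); label the merged cluster EGHJTX
final tree: ((((E:35/6,X:-5/6):105/8,(G:-21/8,T:61/8):127/8):99/8,H:-43/8):115/16,J:115/16)
total length: 483/8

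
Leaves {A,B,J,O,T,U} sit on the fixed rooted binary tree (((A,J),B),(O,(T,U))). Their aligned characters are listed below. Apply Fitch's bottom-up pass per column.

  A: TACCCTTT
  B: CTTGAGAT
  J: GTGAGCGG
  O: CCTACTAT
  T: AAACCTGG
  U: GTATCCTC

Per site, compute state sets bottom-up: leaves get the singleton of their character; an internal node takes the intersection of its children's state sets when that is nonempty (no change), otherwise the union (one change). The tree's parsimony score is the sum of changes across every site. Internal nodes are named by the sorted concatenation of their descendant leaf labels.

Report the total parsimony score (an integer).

26

[col 0] AJ: children A:{T}, J:{G} ∪→ {G,T}; cost 1
[col 0] ABJ: children AJ:{G,T}, B:{C} ∪→ {C,G,T}; cost 1
[col 0] TU: children T:{A}, U:{G} ∪→ {A,G}; cost 1
[col 0] OTU: children O:{C}, TU:{A,G} ∪→ {A,C,G}; cost 1
[col 0] ABJOTU: children ABJ:{C,G,T}, OTU:{A,C,G} ∩→ {C,G}; cost 0
[col 1] AJ: children A:{A}, J:{T} ∪→ {A,T}; cost 1
[col 1] ABJ: children AJ:{A,T}, B:{T} ∩→ {T}; cost 0
[col 1] TU: children T:{A}, U:{T} ∪→ {A,T}; cost 1
[col 1] OTU: children O:{C}, TU:{A,T} ∪→ {A,C,T}; cost 1
[col 1] ABJOTU: children ABJ:{T}, OTU:{A,C,T} ∩→ {T}; cost 0
[col 2] AJ: children A:{C}, J:{G} ∪→ {C,G}; cost 1
[col 2] ABJ: children AJ:{C,G}, B:{T} ∪→ {C,G,T}; cost 1
[col 2] TU: children T:{A}, U:{A} ∩→ {A}; cost 0
[col 2] OTU: children O:{T}, TU:{A} ∪→ {A,T}; cost 1
[col 2] ABJOTU: children ABJ:{C,G,T}, OTU:{A,T} ∩→ {T}; cost 0
[col 3] AJ: children A:{C}, J:{A} ∪→ {A,C}; cost 1
[col 3] ABJ: children AJ:{A,C}, B:{G} ∪→ {A,C,G}; cost 1
[col 3] TU: children T:{C}, U:{T} ∪→ {C,T}; cost 1
[col 3] OTU: children O:{A}, TU:{C,T} ∪→ {A,C,T}; cost 1
[col 3] ABJOTU: children ABJ:{A,C,G}, OTU:{A,C,T} ∩→ {A,C}; cost 0
[col 4] AJ: children A:{C}, J:{G} ∪→ {C,G}; cost 1
[col 4] ABJ: children AJ:{C,G}, B:{A} ∪→ {A,C,G}; cost 1
[col 4] TU: children T:{C}, U:{C} ∩→ {C}; cost 0
[col 4] OTU: children O:{C}, TU:{C} ∩→ {C}; cost 0
[col 4] ABJOTU: children ABJ:{A,C,G}, OTU:{C} ∩→ {C}; cost 0
[col 5] AJ: children A:{T}, J:{C} ∪→ {C,T}; cost 1
[col 5] ABJ: children AJ:{C,T}, B:{G} ∪→ {C,G,T}; cost 1
[col 5] TU: children T:{T}, U:{C} ∪→ {C,T}; cost 1
[col 5] OTU: children O:{T}, TU:{C,T} ∩→ {T}; cost 0
[col 5] ABJOTU: children ABJ:{C,G,T}, OTU:{T} ∩→ {T}; cost 0
[col 6] AJ: children A:{T}, J:{G} ∪→ {G,T}; cost 1
[col 6] ABJ: children AJ:{G,T}, B:{A} ∪→ {A,G,T}; cost 1
[col 6] TU: children T:{G}, U:{T} ∪→ {G,T}; cost 1
[col 6] OTU: children O:{A}, TU:{G,T} ∪→ {A,G,T}; cost 1
[col 6] ABJOTU: children ABJ:{A,G,T}, OTU:{A,G,T} ∩→ {A,G,T}; cost 0
[col 7] AJ: children A:{T}, J:{G} ∪→ {G,T}; cost 1
[col 7] ABJ: children AJ:{G,T}, B:{T} ∩→ {T}; cost 0
[col 7] TU: children T:{G}, U:{C} ∪→ {C,G}; cost 1
[col 7] OTU: children O:{T}, TU:{C,G} ∪→ {C,G,T}; cost 1
[col 7] ABJOTU: children ABJ:{T}, OTU:{C,G,T} ∩→ {T}; cost 0
per-site changes: [4, 3, 3, 4, 2, 3, 4, 3]; total = 26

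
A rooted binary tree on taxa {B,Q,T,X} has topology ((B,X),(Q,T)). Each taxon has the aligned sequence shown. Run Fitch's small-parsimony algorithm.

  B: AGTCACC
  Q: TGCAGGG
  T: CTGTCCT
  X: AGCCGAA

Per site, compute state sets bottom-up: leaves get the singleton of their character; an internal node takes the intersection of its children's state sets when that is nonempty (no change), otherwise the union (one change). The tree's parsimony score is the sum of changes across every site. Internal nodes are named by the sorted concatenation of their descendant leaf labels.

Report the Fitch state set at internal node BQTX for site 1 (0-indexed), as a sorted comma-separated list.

G

[col 0] BX: children B:{A}, X:{A} ∩→ {A}; cost 0
[col 0] QT: children Q:{T}, T:{C} ∪→ {C,T}; cost 1
[col 0] BQTX: children BX:{A}, QT:{C,T} ∪→ {A,C,T}; cost 1
[col 1] BX: children B:{G}, X:{G} ∩→ {G}; cost 0
[col 1] QT: children Q:{G}, T:{T} ∪→ {G,T}; cost 1
[col 1] BQTX: children BX:{G}, QT:{G,T} ∩→ {G}; cost 0
[col 2] BX: children B:{T}, X:{C} ∪→ {C,T}; cost 1
[col 2] QT: children Q:{C}, T:{G} ∪→ {C,G}; cost 1
[col 2] BQTX: children BX:{C,T}, QT:{C,G} ∩→ {C}; cost 0
[col 3] BX: children B:{C}, X:{C} ∩→ {C}; cost 0
[col 3] QT: children Q:{A}, T:{T} ∪→ {A,T}; cost 1
[col 3] BQTX: children BX:{C}, QT:{A,T} ∪→ {A,C,T}; cost 1
[col 4] BX: children B:{A}, X:{G} ∪→ {A,G}; cost 1
[col 4] QT: children Q:{G}, T:{C} ∪→ {C,G}; cost 1
[col 4] BQTX: children BX:{A,G}, QT:{C,G} ∩→ {G}; cost 0
[col 5] BX: children B:{C}, X:{A} ∪→ {A,C}; cost 1
[col 5] QT: children Q:{G}, T:{C} ∪→ {C,G}; cost 1
[col 5] BQTX: children BX:{A,C}, QT:{C,G} ∩→ {C}; cost 0
[col 6] BX: children B:{C}, X:{A} ∪→ {A,C}; cost 1
[col 6] QT: children Q:{G}, T:{T} ∪→ {G,T}; cost 1
[col 6] BQTX: children BX:{A,C}, QT:{G,T} ∪→ {A,C,G,T}; cost 1
per-site changes: [2, 1, 2, 2, 2, 2, 3]; total = 14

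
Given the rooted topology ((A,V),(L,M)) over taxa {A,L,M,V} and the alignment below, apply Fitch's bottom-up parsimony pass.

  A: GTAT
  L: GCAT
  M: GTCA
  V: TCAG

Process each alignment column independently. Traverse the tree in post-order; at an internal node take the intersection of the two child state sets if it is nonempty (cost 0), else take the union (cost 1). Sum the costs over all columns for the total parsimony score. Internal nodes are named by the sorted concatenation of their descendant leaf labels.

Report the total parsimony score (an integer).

[col 0] AV: children A:{G}, V:{T} ∪→ {G,T}; cost 1
[col 0] LM: children L:{G}, M:{G} ∩→ {G}; cost 0
[col 0] ALMV: children AV:{G,T}, LM:{G} ∩→ {G}; cost 0
[col 1] AV: children A:{T}, V:{C} ∪→ {C,T}; cost 1
[col 1] LM: children L:{C}, M:{T} ∪→ {C,T}; cost 1
[col 1] ALMV: children AV:{C,T}, LM:{C,T} ∩→ {C,T}; cost 0
[col 2] AV: children A:{A}, V:{A} ∩→ {A}; cost 0
[col 2] LM: children L:{A}, M:{C} ∪→ {A,C}; cost 1
[col 2] ALMV: children AV:{A}, LM:{A,C} ∩→ {A}; cost 0
[col 3] AV: children A:{T}, V:{G} ∪→ {G,T}; cost 1
[col 3] LM: children L:{T}, M:{A} ∪→ {A,T}; cost 1
[col 3] ALMV: children AV:{G,T}, LM:{A,T} ∩→ {T}; cost 0
per-site changes: [1, 2, 1, 2]; total = 6

6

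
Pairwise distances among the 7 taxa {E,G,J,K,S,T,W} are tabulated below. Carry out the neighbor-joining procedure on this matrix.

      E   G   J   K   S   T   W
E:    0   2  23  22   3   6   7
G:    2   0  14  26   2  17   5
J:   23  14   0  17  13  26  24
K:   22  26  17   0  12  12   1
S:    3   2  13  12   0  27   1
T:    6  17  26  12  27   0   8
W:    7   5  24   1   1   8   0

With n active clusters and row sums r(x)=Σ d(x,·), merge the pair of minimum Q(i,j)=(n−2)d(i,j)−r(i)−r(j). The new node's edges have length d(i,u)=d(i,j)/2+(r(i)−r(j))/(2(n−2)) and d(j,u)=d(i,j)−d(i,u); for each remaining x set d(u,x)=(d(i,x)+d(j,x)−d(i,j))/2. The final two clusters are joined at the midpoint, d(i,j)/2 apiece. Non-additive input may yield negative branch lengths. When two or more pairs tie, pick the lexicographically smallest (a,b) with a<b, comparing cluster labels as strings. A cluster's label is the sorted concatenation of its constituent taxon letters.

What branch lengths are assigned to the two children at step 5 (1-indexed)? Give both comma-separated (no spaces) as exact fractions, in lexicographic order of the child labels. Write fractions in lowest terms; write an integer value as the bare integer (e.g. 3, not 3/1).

step 1: merge (K,W) at d=1, Q=-131; branch lengths K→49/10, W→-39/10; new cluster KW
  updated: d(E,KW)=14, d(G,KW)=15, d(J,KW)=20, d(KW,S)=6, d(KW,T)=19/2
step 2: merge (KW,T) at d=19/2, Q=-112; branch lengths KW→17/8, T→59/8; new cluster KTW
  updated: d(E,KTW)=21/4, d(G,KTW)=45/4, d(J,KTW)=73/4, d(KTW,S)=47/4
step 3: merge (E,KTW) at d=21/4, Q=-64; branch lengths E→5/12, KTW→29/6; new cluster EKTW
  updated: d(EKTW,G)=4, d(EKTW,J)=18, d(EKTW,S)=19/4
step 4: merge (EKTW,G) at d=4, Q=-155/4; branch lengths EKTW→59/16, G→5/16; new cluster EGKTW
  updated: d(EGKTW,J)=14, d(EGKTW,S)=11/8
step 5: merge (EGKTW,J) at d=14, Q=-227/8; branch lengths EGKTW→19/16, J→205/16; new cluster EGJKTW
  updated: d(EGJKTW,S)=3/16
step 6: merge (EGJKTW,S) at d=3/16; branch lengths EGJKTW→3/32, S→3/32; new cluster EGJKSTW
final tree: ((((E:5/12,((K:49/10,W:-39/10):17/8,T:59/8):29/6):59/16,G:5/16):19/16,J:205/16):3/32,S:3/32)
total length: 543/16

19/16,205/16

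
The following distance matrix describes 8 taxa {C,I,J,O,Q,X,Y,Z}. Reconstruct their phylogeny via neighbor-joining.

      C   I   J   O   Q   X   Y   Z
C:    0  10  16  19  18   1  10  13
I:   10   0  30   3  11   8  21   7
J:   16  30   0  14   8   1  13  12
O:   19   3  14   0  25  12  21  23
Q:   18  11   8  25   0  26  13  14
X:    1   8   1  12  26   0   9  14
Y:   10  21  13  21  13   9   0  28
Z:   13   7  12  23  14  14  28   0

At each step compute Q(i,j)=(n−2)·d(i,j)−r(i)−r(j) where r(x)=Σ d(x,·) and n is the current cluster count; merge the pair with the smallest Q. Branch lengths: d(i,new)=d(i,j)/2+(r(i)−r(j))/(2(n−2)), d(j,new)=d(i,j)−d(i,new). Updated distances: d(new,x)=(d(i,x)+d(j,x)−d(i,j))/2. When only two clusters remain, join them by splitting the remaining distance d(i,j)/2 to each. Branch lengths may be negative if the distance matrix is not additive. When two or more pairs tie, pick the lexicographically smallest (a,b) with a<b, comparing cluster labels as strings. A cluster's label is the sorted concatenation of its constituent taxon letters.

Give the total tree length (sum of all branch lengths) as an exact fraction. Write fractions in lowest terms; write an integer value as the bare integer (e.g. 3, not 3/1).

1377/32

step 1: merge (I,O) at d=3, Q=-189; branch lengths I→-3/4, O→15/4; new cluster IO
  updated: d(C,IO)=13, d(IO,J)=41/2, d(IO,Q)=33/2, d(IO,X)=17/2, d(IO,Y)=39/2, d(IO,Z)=27/2
step 2: merge (J,Q) at d=8, Q=-126; branch lengths J→3/2, Q→13/2; new cluster JQ
  updated: d(C,JQ)=13, d(IO,JQ)=29/2, d(JQ,X)=19/2, d(JQ,Y)=9, d(JQ,Z)=9
step 3: merge (JQ,Z) at d=9, Q=-193/2; branch lengths JQ→27/16, Z→117/16; new cluster JQZ
  updated: d(C,JQZ)=17/2, d(IO,JQZ)=19/2, d(JQZ,X)=29/4, d(JQZ,Y)=14
step 4: merge (IO,JQZ) at d=19/2, Q=-245/4; branch lengths IO→53/8, JQZ→23/8; new cluster IJOQZ
  updated: d(C,IJOQZ)=6, d(IJOQZ,X)=25/8, d(IJOQZ,Y)=12
step 5: merge (C,X) at d=1, Q=-225/8; branch lengths C→47/32, X→-15/32; new cluster CX
  updated: d(CX,IJOQZ)=65/16, d(CX,Y)=9
step 6: merge (CX,IJOQZ) at d=65/16, Q=-401/16; branch lengths CX→17/32, IJOQZ→113/32; new cluster CIJOQXZ
  updated: d(CIJOQXZ,Y)=271/32
step 7: merge (CIJOQXZ,Y) at d=271/32; branch lengths CIJOQXZ→271/64, Y→271/64; new cluster CIJOQXYZ
final tree: (((C:47/32,X:-15/32):17/32,((I:-3/4,O:15/4):53/8,((J:3/2,Q:13/2):27/16,Z:117/16):23/8):113/32):271/64,Y:271/64)
total length: 1377/32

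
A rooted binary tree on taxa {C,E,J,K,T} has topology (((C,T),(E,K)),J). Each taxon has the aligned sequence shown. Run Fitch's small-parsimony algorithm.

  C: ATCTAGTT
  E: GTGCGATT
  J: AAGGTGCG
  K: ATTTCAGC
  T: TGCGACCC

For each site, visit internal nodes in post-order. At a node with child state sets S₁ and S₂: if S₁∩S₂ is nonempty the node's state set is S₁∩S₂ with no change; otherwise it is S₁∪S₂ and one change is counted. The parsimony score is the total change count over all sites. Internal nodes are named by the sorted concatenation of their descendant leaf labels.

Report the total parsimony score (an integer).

[col 0] CT: children C:{A}, T:{T} ∪→ {A,T}; cost 1
[col 0] EK: children E:{G}, K:{A} ∪→ {A,G}; cost 1
[col 0] CEKT: children CT:{A,T}, EK:{A,G} ∩→ {A}; cost 0
[col 0] CEJKT: children CEKT:{A}, J:{A} ∩→ {A}; cost 0
[col 1] CT: children C:{T}, T:{G} ∪→ {G,T}; cost 1
[col 1] EK: children E:{T}, K:{T} ∩→ {T}; cost 0
[col 1] CEKT: children CT:{G,T}, EK:{T} ∩→ {T}; cost 0
[col 1] CEJKT: children CEKT:{T}, J:{A} ∪→ {A,T}; cost 1
[col 2] CT: children C:{C}, T:{C} ∩→ {C}; cost 0
[col 2] EK: children E:{G}, K:{T} ∪→ {G,T}; cost 1
[col 2] CEKT: children CT:{C}, EK:{G,T} ∪→ {C,G,T}; cost 1
[col 2] CEJKT: children CEKT:{C,G,T}, J:{G} ∩→ {G}; cost 0
[col 3] CT: children C:{T}, T:{G} ∪→ {G,T}; cost 1
[col 3] EK: children E:{C}, K:{T} ∪→ {C,T}; cost 1
[col 3] CEKT: children CT:{G,T}, EK:{C,T} ∩→ {T}; cost 0
[col 3] CEJKT: children CEKT:{T}, J:{G} ∪→ {G,T}; cost 1
[col 4] CT: children C:{A}, T:{A} ∩→ {A}; cost 0
[col 4] EK: children E:{G}, K:{C} ∪→ {C,G}; cost 1
[col 4] CEKT: children CT:{A}, EK:{C,G} ∪→ {A,C,G}; cost 1
[col 4] CEJKT: children CEKT:{A,C,G}, J:{T} ∪→ {A,C,G,T}; cost 1
[col 5] CT: children C:{G}, T:{C} ∪→ {C,G}; cost 1
[col 5] EK: children E:{A}, K:{A} ∩→ {A}; cost 0
[col 5] CEKT: children CT:{C,G}, EK:{A} ∪→ {A,C,G}; cost 1
[col 5] CEJKT: children CEKT:{A,C,G}, J:{G} ∩→ {G}; cost 0
[col 6] CT: children C:{T}, T:{C} ∪→ {C,T}; cost 1
[col 6] EK: children E:{T}, K:{G} ∪→ {G,T}; cost 1
[col 6] CEKT: children CT:{C,T}, EK:{G,T} ∩→ {T}; cost 0
[col 6] CEJKT: children CEKT:{T}, J:{C} ∪→ {C,T}; cost 1
[col 7] CT: children C:{T}, T:{C} ∪→ {C,T}; cost 1
[col 7] EK: children E:{T}, K:{C} ∪→ {C,T}; cost 1
[col 7] CEKT: children CT:{C,T}, EK:{C,T} ∩→ {C,T}; cost 0
[col 7] CEJKT: children CEKT:{C,T}, J:{G} ∪→ {C,G,T}; cost 1
per-site changes: [2, 2, 2, 3, 3, 2, 3, 3]; total = 20

20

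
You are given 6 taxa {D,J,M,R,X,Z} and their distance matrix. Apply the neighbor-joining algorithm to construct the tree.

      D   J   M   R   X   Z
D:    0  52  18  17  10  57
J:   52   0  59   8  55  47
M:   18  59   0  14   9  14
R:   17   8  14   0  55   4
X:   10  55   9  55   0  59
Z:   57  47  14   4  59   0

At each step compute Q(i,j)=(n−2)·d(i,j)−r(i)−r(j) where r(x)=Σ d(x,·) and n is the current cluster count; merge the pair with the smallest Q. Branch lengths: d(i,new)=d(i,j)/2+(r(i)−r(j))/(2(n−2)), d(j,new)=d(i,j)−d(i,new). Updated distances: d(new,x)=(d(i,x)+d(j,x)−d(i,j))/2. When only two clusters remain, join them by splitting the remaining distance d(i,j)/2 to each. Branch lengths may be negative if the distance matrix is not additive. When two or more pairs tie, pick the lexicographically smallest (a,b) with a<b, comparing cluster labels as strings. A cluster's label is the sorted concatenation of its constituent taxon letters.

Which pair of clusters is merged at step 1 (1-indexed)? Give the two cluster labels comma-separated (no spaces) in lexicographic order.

D,X

iteration 1: select D,X (d=10, Q=-302); attach at lengths (3/4, 37/4); label the merged cluster DX
  updated: d(DX,J)=97/2, d(DX,M)=17/2, d(DX,R)=31, d(DX,Z)=53
iteration 2: select DX,M (d=17/2, Q=-211); attach at lengths (71/6, -10/3); label the merged cluster DMX
  updated: d(DMX,J)=99/2, d(DMX,R)=73/4, d(DMX,Z)=117/4
iteration 3: select DMX,Z (d=117/4, Q=-475/4); attach at lengths (301/16, 167/16); label the merged cluster DMXZ
  updated: d(DMXZ,J)=269/8, d(DMXZ,R)=-7/2
iteration 4: select DMXZ,J (d=269/8, Q=-305/8); attach at lengths (177/16, 361/16); label the merged cluster DJMXZ
  updated: d(DJMXZ,R)=-233/16
iteration 5: select DJMXZ,R (d=-233/16); attach at lengths (-233/32, -233/32); label the merged cluster DJMRXZ
final tree: (((((D:3/4,X:37/4):71/6,M:-10/3):301/16,Z:167/16):177/16,J:361/16):-233/32,R:-233/32)
total length: 1069/16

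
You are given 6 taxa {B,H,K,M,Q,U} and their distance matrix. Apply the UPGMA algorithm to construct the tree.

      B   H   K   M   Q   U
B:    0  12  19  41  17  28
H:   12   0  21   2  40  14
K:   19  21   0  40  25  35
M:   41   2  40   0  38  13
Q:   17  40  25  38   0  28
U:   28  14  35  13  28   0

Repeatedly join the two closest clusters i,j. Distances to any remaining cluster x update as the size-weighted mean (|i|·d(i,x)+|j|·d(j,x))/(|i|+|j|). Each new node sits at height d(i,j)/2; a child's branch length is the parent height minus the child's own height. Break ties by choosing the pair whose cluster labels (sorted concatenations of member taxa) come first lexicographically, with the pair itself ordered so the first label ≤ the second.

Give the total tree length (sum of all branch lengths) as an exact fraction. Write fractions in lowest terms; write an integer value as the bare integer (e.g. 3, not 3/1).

iteration 1: select H,M (d=2); attach at lengths (1, 1); label the merged cluster HM
  updated: d(B,HM)=53/2, d(HM,K)=61/2, d(HM,Q)=39, d(HM,U)=27/2
iteration 2: select HM,U (d=27/2); attach at lengths (23/4, 27/4); label the merged cluster HMU
  updated: d(B,HMU)=27, d(HMU,K)=32, d(HMU,Q)=106/3
iteration 3: select B,Q (d=17); attach at lengths (17/2, 17/2); label the merged cluster BQ
  updated: d(BQ,HMU)=187/6, d(BQ,K)=22
iteration 4: select BQ,K (d=22); attach at lengths (5/2, 11); label the merged cluster BKQ
  updated: d(BKQ,HMU)=283/9
iteration 5: select BKQ,HMU (d=283/9); attach at lengths (85/18, 323/36); label the merged cluster BHKMQU
final tree: (((B:17/2,Q:17/2):5/2,K:11):85/18,((H:1,M:1):23/4,U:27/4):323/36)
total length: 2113/36

2113/36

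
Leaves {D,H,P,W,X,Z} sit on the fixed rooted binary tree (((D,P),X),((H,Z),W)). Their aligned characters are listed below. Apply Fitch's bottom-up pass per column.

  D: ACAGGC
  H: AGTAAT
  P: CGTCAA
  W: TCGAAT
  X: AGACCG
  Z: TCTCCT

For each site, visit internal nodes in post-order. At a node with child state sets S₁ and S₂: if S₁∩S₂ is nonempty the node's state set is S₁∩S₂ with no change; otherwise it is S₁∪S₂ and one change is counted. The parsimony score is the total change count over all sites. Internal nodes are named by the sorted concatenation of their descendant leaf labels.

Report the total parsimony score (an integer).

18

[col 0] DP: children D:{A}, P:{C} ∪→ {A,C}; cost 1
[col 0] DPX: children DP:{A,C}, X:{A} ∩→ {A}; cost 0
[col 0] HZ: children H:{A}, Z:{T} ∪→ {A,T}; cost 1
[col 0] HWZ: children HZ:{A,T}, W:{T} ∩→ {T}; cost 0
[col 0] DHPWXZ: children DPX:{A}, HWZ:{T} ∪→ {A,T}; cost 1
[col 1] DP: children D:{C}, P:{G} ∪→ {C,G}; cost 1
[col 1] DPX: children DP:{C,G}, X:{G} ∩→ {G}; cost 0
[col 1] HZ: children H:{G}, Z:{C} ∪→ {C,G}; cost 1
[col 1] HWZ: children HZ:{C,G}, W:{C} ∩→ {C}; cost 0
[col 1] DHPWXZ: children DPX:{G}, HWZ:{C} ∪→ {C,G}; cost 1
[col 2] DP: children D:{A}, P:{T} ∪→ {A,T}; cost 1
[col 2] DPX: children DP:{A,T}, X:{A} ∩→ {A}; cost 0
[col 2] HZ: children H:{T}, Z:{T} ∩→ {T}; cost 0
[col 2] HWZ: children HZ:{T}, W:{G} ∪→ {G,T}; cost 1
[col 2] DHPWXZ: children DPX:{A}, HWZ:{G,T} ∪→ {A,G,T}; cost 1
[col 3] DP: children D:{G}, P:{C} ∪→ {C,G}; cost 1
[col 3] DPX: children DP:{C,G}, X:{C} ∩→ {C}; cost 0
[col 3] HZ: children H:{A}, Z:{C} ∪→ {A,C}; cost 1
[col 3] HWZ: children HZ:{A,C}, W:{A} ∩→ {A}; cost 0
[col 3] DHPWXZ: children DPX:{C}, HWZ:{A} ∪→ {A,C}; cost 1
[col 4] DP: children D:{G}, P:{A} ∪→ {A,G}; cost 1
[col 4] DPX: children DP:{A,G}, X:{C} ∪→ {A,C,G}; cost 1
[col 4] HZ: children H:{A}, Z:{C} ∪→ {A,C}; cost 1
[col 4] HWZ: children HZ:{A,C}, W:{A} ∩→ {A}; cost 0
[col 4] DHPWXZ: children DPX:{A,C,G}, HWZ:{A} ∩→ {A}; cost 0
[col 5] DP: children D:{C}, P:{A} ∪→ {A,C}; cost 1
[col 5] DPX: children DP:{A,C}, X:{G} ∪→ {A,C,G}; cost 1
[col 5] HZ: children H:{T}, Z:{T} ∩→ {T}; cost 0
[col 5] HWZ: children HZ:{T}, W:{T} ∩→ {T}; cost 0
[col 5] DHPWXZ: children DPX:{A,C,G}, HWZ:{T} ∪→ {A,C,G,T}; cost 1
per-site changes: [3, 3, 3, 3, 3, 3]; total = 18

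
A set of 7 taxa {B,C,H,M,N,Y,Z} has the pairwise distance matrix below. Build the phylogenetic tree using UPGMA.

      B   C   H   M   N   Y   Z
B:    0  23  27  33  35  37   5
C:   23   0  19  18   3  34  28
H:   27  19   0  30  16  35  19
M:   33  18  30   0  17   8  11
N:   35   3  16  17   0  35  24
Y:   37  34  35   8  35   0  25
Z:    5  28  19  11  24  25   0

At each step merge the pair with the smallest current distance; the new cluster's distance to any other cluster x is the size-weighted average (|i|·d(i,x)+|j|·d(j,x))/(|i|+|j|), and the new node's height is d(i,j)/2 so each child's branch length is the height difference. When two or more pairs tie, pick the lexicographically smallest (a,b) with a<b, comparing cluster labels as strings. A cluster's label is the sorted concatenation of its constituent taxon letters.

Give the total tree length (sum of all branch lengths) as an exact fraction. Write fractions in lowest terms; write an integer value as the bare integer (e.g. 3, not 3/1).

iteration 1: select C,N (d=3); attach at lengths (3/2, 3/2); label the merged cluster CN
  updated: d(B,CN)=29, d(CN,H)=35/2, d(CN,M)=35/2, d(CN,Y)=69/2, d(CN,Z)=26
iteration 2: select B,Z (d=5); attach at lengths (5/2, 5/2); label the merged cluster BZ
  updated: d(BZ,CN)=55/2, d(BZ,H)=23, d(BZ,M)=22, d(BZ,Y)=31
iteration 3: select M,Y (d=8); attach at lengths (4, 4); label the merged cluster MY
  updated: d(BZ,MY)=53/2, d(CN,MY)=26, d(H,MY)=65/2
iteration 4: select CN,H (d=35/2); attach at lengths (29/4, 35/4); label the merged cluster CHN
  updated: d(BZ,CHN)=26, d(CHN,MY)=169/6
iteration 5: select BZ,CHN (d=26); attach at lengths (21/2, 17/4); label the merged cluster BCHNZ
  updated: d(BCHNZ,MY)=55/2
iteration 6: select BCHNZ,MY (d=55/2); attach at lengths (3/4, 39/4); label the merged cluster BCHMNYZ
final tree: (((B:5/2,Z:5/2):21/2,((C:3/2,N:3/2):29/4,H:35/4):17/4):3/4,(M:4,Y:4):39/4)
total length: 229/4

229/4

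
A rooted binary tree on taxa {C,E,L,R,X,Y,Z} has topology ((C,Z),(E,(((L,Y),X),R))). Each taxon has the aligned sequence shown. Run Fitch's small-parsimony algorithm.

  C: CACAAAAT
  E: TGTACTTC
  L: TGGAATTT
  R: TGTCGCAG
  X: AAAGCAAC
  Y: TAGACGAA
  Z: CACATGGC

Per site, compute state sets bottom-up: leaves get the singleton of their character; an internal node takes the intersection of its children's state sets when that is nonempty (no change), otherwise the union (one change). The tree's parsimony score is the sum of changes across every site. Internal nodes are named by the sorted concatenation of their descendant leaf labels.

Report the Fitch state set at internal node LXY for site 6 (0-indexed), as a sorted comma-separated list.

site 0, node CZ: C={C} ∩ Z={C} → {C} (+0)
site 0, node LY: L={T} ∩ Y={T} → {T} (+0)
site 0, node LXY: LY={T} ∪ X={A} → {A,T} (+1)
site 0, node LRXY: LXY={A,T} ∩ R={T} → {T} (+0)
site 0, node ELRXY: E={T} ∩ LRXY={T} → {T} (+0)
site 0, node CELRXYZ: CZ={C} ∪ ELRXY={T} → {C,T} (+1)
site 1, node CZ: C={A} ∩ Z={A} → {A} (+0)
site 1, node LY: L={G} ∪ Y={A} → {A,G} (+1)
site 1, node LXY: LY={A,G} ∩ X={A} → {A} (+0)
site 1, node LRXY: LXY={A} ∪ R={G} → {A,G} (+1)
site 1, node ELRXY: E={G} ∩ LRXY={A,G} → {G} (+0)
site 1, node CELRXYZ: CZ={A} ∪ ELRXY={G} → {A,G} (+1)
site 2, node CZ: C={C} ∩ Z={C} → {C} (+0)
site 2, node LY: L={G} ∩ Y={G} → {G} (+0)
site 2, node LXY: LY={G} ∪ X={A} → {A,G} (+1)
site 2, node LRXY: LXY={A,G} ∪ R={T} → {A,G,T} (+1)
site 2, node ELRXY: E={T} ∩ LRXY={A,G,T} → {T} (+0)
site 2, node CELRXYZ: CZ={C} ∪ ELRXY={T} → {C,T} (+1)
site 3, node CZ: C={A} ∩ Z={A} → {A} (+0)
site 3, node LY: L={A} ∩ Y={A} → {A} (+0)
site 3, node LXY: LY={A} ∪ X={G} → {A,G} (+1)
site 3, node LRXY: LXY={A,G} ∪ R={C} → {A,C,G} (+1)
site 3, node ELRXY: E={A} ∩ LRXY={A,C,G} → {A} (+0)
site 3, node CELRXYZ: CZ={A} ∩ ELRXY={A} → {A} (+0)
site 4, node CZ: C={A} ∪ Z={T} → {A,T} (+1)
site 4, node LY: L={A} ∪ Y={C} → {A,C} (+1)
site 4, node LXY: LY={A,C} ∩ X={C} → {C} (+0)
site 4, node LRXY: LXY={C} ∪ R={G} → {C,G} (+1)
site 4, node ELRXY: E={C} ∩ LRXY={C,G} → {C} (+0)
site 4, node CELRXYZ: CZ={A,T} ∪ ELRXY={C} → {A,C,T} (+1)
site 5, node CZ: C={A} ∪ Z={G} → {A,G} (+1)
site 5, node LY: L={T} ∪ Y={G} → {G,T} (+1)
site 5, node LXY: LY={G,T} ∪ X={A} → {A,G,T} (+1)
site 5, node LRXY: LXY={A,G,T} ∪ R={C} → {A,C,G,T} (+1)
site 5, node ELRXY: E={T} ∩ LRXY={A,C,G,T} → {T} (+0)
site 5, node CELRXYZ: CZ={A,G} ∪ ELRXY={T} → {A,G,T} (+1)
site 6, node CZ: C={A} ∪ Z={G} → {A,G} (+1)
site 6, node LY: L={T} ∪ Y={A} → {A,T} (+1)
site 6, node LXY: LY={A,T} ∩ X={A} → {A} (+0)
site 6, node LRXY: LXY={A} ∩ R={A} → {A} (+0)
site 6, node ELRXY: E={T} ∪ LRXY={A} → {A,T} (+1)
site 6, node CELRXYZ: CZ={A,G} ∩ ELRXY={A,T} → {A} (+0)
site 7, node CZ: C={T} ∪ Z={C} → {C,T} (+1)
site 7, node LY: L={T} ∪ Y={A} → {A,T} (+1)
site 7, node LXY: LY={A,T} ∪ X={C} → {A,C,T} (+1)
site 7, node LRXY: LXY={A,C,T} ∪ R={G} → {A,C,G,T} (+1)
site 7, node ELRXY: E={C} ∩ LRXY={A,C,G,T} → {C} (+0)
site 7, node CELRXYZ: CZ={C,T} ∩ ELRXY={C} → {C} (+0)
per-site changes: [2, 3, 3, 2, 4, 5, 3, 4]; total = 26

A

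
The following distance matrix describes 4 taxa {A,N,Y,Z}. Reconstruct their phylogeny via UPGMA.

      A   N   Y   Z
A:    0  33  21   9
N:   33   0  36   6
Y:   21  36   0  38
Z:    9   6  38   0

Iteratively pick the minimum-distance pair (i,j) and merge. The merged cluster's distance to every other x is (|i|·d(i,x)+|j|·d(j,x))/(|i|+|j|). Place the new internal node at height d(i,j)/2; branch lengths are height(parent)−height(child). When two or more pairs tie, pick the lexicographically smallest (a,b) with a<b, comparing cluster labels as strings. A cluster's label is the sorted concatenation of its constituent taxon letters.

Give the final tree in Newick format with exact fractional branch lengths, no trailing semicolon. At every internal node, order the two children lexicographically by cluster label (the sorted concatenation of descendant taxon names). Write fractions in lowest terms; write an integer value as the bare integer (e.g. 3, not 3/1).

1. join N+Z (d=6) ⇒ NZ; edges |N|=3, |Z|=3
  updated: d(A,NZ)=21, d(NZ,Y)=37
2. join A+NZ (d=21) ⇒ ANZ; edges |A|=21/2, |NZ|=15/2
  updated: d(ANZ,Y)=95/3
3. join ANZ+Y (d=95/3) ⇒ ANYZ; edges |ANZ|=16/3, |Y|=95/6
final tree: ((A:21/2,(N:3,Z:3):15/2):16/3,Y:95/6)
total length: 271/6

((A:21/2,(N:3,Z:3):15/2):16/3,Y:95/6)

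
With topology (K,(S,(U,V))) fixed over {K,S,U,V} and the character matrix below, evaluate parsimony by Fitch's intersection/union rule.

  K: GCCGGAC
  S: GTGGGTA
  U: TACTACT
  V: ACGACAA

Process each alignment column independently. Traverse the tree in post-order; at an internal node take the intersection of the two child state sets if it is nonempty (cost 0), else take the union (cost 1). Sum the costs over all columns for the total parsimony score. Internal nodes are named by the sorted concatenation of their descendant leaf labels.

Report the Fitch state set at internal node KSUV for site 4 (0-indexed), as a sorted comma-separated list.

UV@0: {T} ∪ {A} = {A,T} (union, +1)
SUV@0: {G} ∪ {A,T} = {A,G,T} (union, +1)
KSUV@0: {G} ∩ {A,G,T} = {G} (intersection, +0)
UV@1: {A} ∪ {C} = {A,C} (union, +1)
SUV@1: {T} ∪ {A,C} = {A,C,T} (union, +1)
KSUV@1: {C} ∩ {A,C,T} = {C} (intersection, +0)
UV@2: {C} ∪ {G} = {C,G} (union, +1)
SUV@2: {G} ∩ {C,G} = {G} (intersection, +0)
KSUV@2: {C} ∪ {G} = {C,G} (union, +1)
UV@3: {T} ∪ {A} = {A,T} (union, +1)
SUV@3: {G} ∪ {A,T} = {A,G,T} (union, +1)
KSUV@3: {G} ∩ {A,G,T} = {G} (intersection, +0)
UV@4: {A} ∪ {C} = {A,C} (union, +1)
SUV@4: {G} ∪ {A,C} = {A,C,G} (union, +1)
KSUV@4: {G} ∩ {A,C,G} = {G} (intersection, +0)
UV@5: {C} ∪ {A} = {A,C} (union, +1)
SUV@5: {T} ∪ {A,C} = {A,C,T} (union, +1)
KSUV@5: {A} ∩ {A,C,T} = {A} (intersection, +0)
UV@6: {T} ∪ {A} = {A,T} (union, +1)
SUV@6: {A} ∩ {A,T} = {A} (intersection, +0)
KSUV@6: {C} ∪ {A} = {A,C} (union, +1)
per-site changes: [2, 2, 2, 2, 2, 2, 2]; total = 14

G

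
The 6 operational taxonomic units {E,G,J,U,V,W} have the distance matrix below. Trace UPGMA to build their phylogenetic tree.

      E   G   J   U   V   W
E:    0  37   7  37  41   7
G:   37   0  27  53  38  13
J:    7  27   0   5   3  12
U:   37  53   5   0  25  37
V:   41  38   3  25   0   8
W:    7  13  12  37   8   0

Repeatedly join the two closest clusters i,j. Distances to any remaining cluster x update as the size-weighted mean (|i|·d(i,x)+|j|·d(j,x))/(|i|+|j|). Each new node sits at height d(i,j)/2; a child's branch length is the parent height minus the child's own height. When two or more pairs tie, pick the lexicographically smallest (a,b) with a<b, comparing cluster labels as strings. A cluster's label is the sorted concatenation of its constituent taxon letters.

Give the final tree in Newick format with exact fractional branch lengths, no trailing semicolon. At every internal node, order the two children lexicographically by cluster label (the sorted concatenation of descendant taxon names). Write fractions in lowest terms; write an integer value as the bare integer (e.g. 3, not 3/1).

step 1: merge (J,V) at d=3; branch lengths J→3/2, V→3/2; new cluster JV
  updated: d(E,JV)=24, d(G,JV)=65/2, d(JV,U)=15, d(JV,W)=10
step 2: merge (E,W) at d=7; branch lengths E→7/2, W→7/2; new cluster EW
  updated: d(EW,G)=25, d(EW,JV)=17, d(EW,U)=37
step 3: merge (JV,U) at d=15; branch lengths JV→6, U→15/2; new cluster JUV
  updated: d(EW,JUV)=71/3, d(G,JUV)=118/3
step 4: merge (EW,JUV) at d=71/3; branch lengths EW→25/3, JUV→13/3; new cluster EJUVW
  updated: d(EJUVW,G)=168/5
step 5: merge (EJUVW,G) at d=168/5; branch lengths EJUVW→149/30, G→84/5; new cluster EGJUVW
final tree: (((E:7/2,W:7/2):25/3,((J:3/2,V:3/2):6,U:15/2):13/3):149/30,G:84/5)
total length: 869/15

(((E:7/2,W:7/2):25/3,((J:3/2,V:3/2):6,U:15/2):13/3):149/30,G:84/5)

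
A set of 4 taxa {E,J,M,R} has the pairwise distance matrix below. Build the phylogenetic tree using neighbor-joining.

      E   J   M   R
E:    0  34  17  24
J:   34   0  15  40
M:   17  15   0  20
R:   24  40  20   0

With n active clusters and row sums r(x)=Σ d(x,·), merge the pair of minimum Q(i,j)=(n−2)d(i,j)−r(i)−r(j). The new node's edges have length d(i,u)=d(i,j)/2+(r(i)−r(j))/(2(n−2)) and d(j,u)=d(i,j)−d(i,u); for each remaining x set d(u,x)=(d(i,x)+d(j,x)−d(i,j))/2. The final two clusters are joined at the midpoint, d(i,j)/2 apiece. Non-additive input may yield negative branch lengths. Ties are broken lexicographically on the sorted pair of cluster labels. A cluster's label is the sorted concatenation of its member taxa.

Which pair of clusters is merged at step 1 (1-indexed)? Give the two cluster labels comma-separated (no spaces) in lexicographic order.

E,R

iteration 1: select E,R (d=24, Q=-111); attach at lengths (39/4, 57/4); label the merged cluster ER
  updated: d(ER,J)=25, d(ER,M)=13/2
iteration 2: select ER,J (d=25, Q=-93/2); attach at lengths (33/4, 67/4); label the merged cluster EJR
  updated: d(EJR,M)=-7/4
iteration 3: select EJR,M (d=-7/4); attach at lengths (-7/8, -7/8); label the merged cluster EJMR
final tree: (((E:39/4,R:57/4):33/4,J:67/4):-7/8,M:-7/8)
total length: 189/4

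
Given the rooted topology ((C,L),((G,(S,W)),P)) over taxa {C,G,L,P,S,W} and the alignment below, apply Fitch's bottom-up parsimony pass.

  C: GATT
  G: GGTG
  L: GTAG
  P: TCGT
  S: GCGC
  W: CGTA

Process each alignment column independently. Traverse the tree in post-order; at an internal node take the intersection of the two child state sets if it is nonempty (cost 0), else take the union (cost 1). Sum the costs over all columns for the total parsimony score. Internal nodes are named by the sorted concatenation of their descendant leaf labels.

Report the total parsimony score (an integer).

CL@0: {G} ∩ {G} = {G} (intersection, +0)
SW@0: {G} ∪ {C} = {C,G} (union, +1)
GSW@0: {G} ∩ {C,G} = {G} (intersection, +0)
GPSW@0: {G} ∪ {T} = {G,T} (union, +1)
CGLPSW@0: {G} ∩ {G,T} = {G} (intersection, +0)
CL@1: {A} ∪ {T} = {A,T} (union, +1)
SW@1: {C} ∪ {G} = {C,G} (union, +1)
GSW@1: {G} ∩ {C,G} = {G} (intersection, +0)
GPSW@1: {G} ∪ {C} = {C,G} (union, +1)
CGLPSW@1: {A,T} ∪ {C,G} = {A,C,G,T} (union, +1)
CL@2: {T} ∪ {A} = {A,T} (union, +1)
SW@2: {G} ∪ {T} = {G,T} (union, +1)
GSW@2: {T} ∩ {G,T} = {T} (intersection, +0)
GPSW@2: {T} ∪ {G} = {G,T} (union, +1)
CGLPSW@2: {A,T} ∩ {G,T} = {T} (intersection, +0)
CL@3: {T} ∪ {G} = {G,T} (union, +1)
SW@3: {C} ∪ {A} = {A,C} (union, +1)
GSW@3: {G} ∪ {A,C} = {A,C,G} (union, +1)
GPSW@3: {A,C,G} ∪ {T} = {A,C,G,T} (union, +1)
CGLPSW@3: {G,T} ∩ {A,C,G,T} = {G,T} (intersection, +0)
per-site changes: [2, 4, 3, 4]; total = 13

13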